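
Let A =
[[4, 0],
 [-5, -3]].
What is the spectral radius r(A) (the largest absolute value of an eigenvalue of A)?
r(A) = 4

The eigenvalues of A are the roots of its characteristic polynomial. With M = A (coefficients from the trace and determinant):
  p(λ) = det(λ I - M) = λ^2 - λ - 12.
For λ^2 - λ - 12 the discriminant is 49. It is a perfect square (7^2), so the roots are rational: λ = (1 ± 7)/2 = 4, -3.
Thus the eigenvalues (to 4 decimals) are 4 (modulus 4); -3 (modulus 3). The spectral radius is the largest modulus: r(A) = 4. (Cross-check: r(A) ≤ ||A||_2 ≈ 6.8507; equality holds whenever A is normal, though it can also hold for some non-normal A.)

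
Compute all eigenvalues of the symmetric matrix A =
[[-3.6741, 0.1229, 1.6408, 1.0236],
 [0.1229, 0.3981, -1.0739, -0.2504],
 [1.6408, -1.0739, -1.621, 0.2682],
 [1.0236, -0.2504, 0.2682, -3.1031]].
sigma(A) ≈ {-5, -3, -1, 1}

A is real symmetric, so its spectrum consists of real eigenvalues. Expanding the characteristic polynomial of the displayed matrix gives
  det(λ I - A) = p(λ) = λ^4 + (8)λ^3 + (14)λ^2 + (-7.9987)λ + (-14.9987).
Solving p(λ) = 0 yields eigenvalues ≈ -5, -3, -1, 1. (A is shown rounded to 4 decimals, so these recover the underlying integer eigenvalues to within that precision.)
Verification: the trace of A = -8 equals the sum of eigenvalues -8, and det(A) ≈ -14.9987 matches the eigenvalue product -15.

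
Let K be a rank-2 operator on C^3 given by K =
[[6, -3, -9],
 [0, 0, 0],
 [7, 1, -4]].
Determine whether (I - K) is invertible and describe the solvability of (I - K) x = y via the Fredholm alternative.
(I - K) is invertible (det(I - K) = 38 ≠ 0), so for every y in C^3 the equation (I - K) x = y has a unique solution.

K has rank 2 and factors as K = U V^T = u1 v1^T + u2 v2^T with u1 = (-3, 0, -2), v1 = (-2, 1, 3), u2 = (0, 0, -1), v2 = (-3, -3, -2) (multiplying out reproduces the displayed K). The nonzero eigenvalues of U V^T coincide with those of the 2 x 2 matrix G = V^T U = [[v1·u1, v1·u2], [v2·u1, v2·u2]] = [[0, -3], [13, 2]], and by the Sylvester determinant identity det(I_3 - U V^T) = det(I_2 - V^T U) = det([[1, 3], [-13, -1]]) = (1)(-1) - (3)(-13) = 38. (Direct check: I - K =
[[-5, 3, 9],
 [0, 1, 0],
 [-7, -1, 5]]
has determinant 38.) The finite-dimensional Fredholm alternative says: either (I - K) is invertible, or ker(I - K) ≠ {0} and then range(I - K) = ker((I - K)^*)^⊥, with dim ker(I - K) = dim ker((I - K)^*). Since det(I - K) ≠ 0, 1 is not an eigenvalue of K and ker(I - K) = {0}, so we are in the first case: for every y there is a unique x = (I - K)^(-1) y. (Explicitly, by the Woodbury identity, (I - U V^T)^(-1) = I + U (I_2 - G)^(-1) V^T.)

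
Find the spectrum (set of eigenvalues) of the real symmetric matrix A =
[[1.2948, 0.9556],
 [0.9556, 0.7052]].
sigma(A) ≈ {0, 2}

A is real symmetric, so its spectrum consists of real eigenvalues. Expanding the characteristic polynomial of the displayed matrix gives
  det(λ I - A) = p(λ) = λ^2 + (-2)λ + (0).
Solving p(λ) = 0 yields eigenvalues ≈ 0, 2. (A is shown rounded to 4 decimals, so these recover the underlying integer eigenvalues to within that precision.)
Verification: the trace of A = 2 equals the sum of eigenvalues 2, and det(A) ≈ -0.0001 matches the eigenvalue product 0.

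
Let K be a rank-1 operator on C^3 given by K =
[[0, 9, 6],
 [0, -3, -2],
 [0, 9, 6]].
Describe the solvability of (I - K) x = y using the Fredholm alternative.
(I - K) is invertible (det(I - K) = -2 ≠ 0), so for every y in C^3 the equation (I - K) x = y has a unique solution.

K has rank 1, so it is an outer product K = u v^T: every row of K is a multiple of one row vector. Reading off the entries, u = (-3, 1, -3) and v = (0, -3, -2) (row i of K equals u_i·v^T). A rank-one matrix u v^T satisfies K u = u (v·u) and kills the (2)-dimensional subspace v^⊥, so its characteristic polynomial is lambda^2 (lambda - v·u) with v·u = tr K = 3. Hence the eigenvalues of I - K are 1 (multiplicity 2) and 1 - (3) = -2, so det(I - K) = -2. (Direct check: I - K =
[[1, -9, -6],
 [0, 4, 2],
 [0, -9, -5]]
has determinant -2.) The finite-dimensional Fredholm alternative says: either (I - K) is invertible, or ker(I - K) ≠ {0} and then range(I - K) = ker((I - K)^*)^⊥, with dim ker(I - K) = dim ker((I - K)^*). Since det(I - K) ≠ 0, 1 is not an eigenvalue of K and ker(I - K) = {0}, so we are in the first case: for every y there is a unique x = (I - K)^(-1) y. Explicitly, by the Sherman–Morrison formula, (I - u v^T)^(-1) = I + u v^T/(1 - v·u), i.e. (I - K)^(-1) = I + K/(-2).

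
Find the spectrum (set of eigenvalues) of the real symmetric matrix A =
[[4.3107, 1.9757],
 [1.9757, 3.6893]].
sigma(A) ≈ {2, 6}

A is real symmetric, so its spectrum consists of real eigenvalues. Expanding the characteristic polynomial of the displayed matrix gives
  det(λ I - A) = p(λ) = λ^2 + (-8)λ + (12).
Solving p(λ) = 0 yields eigenvalues ≈ 2, 6. (A is shown rounded to 4 decimals, so these recover the underlying integer eigenvalues to within that precision.)
Verification: the trace of A = 8 equals the sum of eigenvalues 8, and det(A) ≈ 12.0001 matches the eigenvalue product 12.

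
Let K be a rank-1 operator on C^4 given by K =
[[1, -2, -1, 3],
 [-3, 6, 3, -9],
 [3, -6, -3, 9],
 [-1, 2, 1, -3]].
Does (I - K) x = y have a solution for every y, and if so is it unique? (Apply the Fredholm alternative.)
(I - K) is singular (det(I - K) = 0, i.e. 1 ∈ sigma(K)). (I - K) x = y is solvable iff y ⊥ ker((I - K)^*) = span{(1, -2, -1, 3)}, i.e. iff y_1 - 2y_2 - y_3 + 3y_4 = 0. When solvable, the solutions are x = y + c·(1, -3, 3, -1), c arbitrary (ker(I - K) = span{(1, -3, 3, -1)}, dimension 1).

K has rank 1, so it is an outer product K = u v^T: every row of K is a multiple of one row vector. Reading off the entries, u = (1, -3, 3, -1) and v = (1, -2, -1, 3) (row i of K equals u_i·v^T). A rank-one matrix u v^T satisfies K u = u (v·u) and kills the (3)-dimensional subspace v^⊥, so its characteristic polynomial is lambda^3 (lambda - v·u) with v·u = tr K = 1. Hence the eigenvalues of I - K are 1 (multiplicity 3) and 1 - (1) = 0, so det(I - K) = 0. (Direct check: I - K =
[[0, 2, 1, -3],
 [3, -5, -3, 9],
 [-3, 6, 4, -9],
 [1, -2, -1, 4]]
has determinant 0.) So 1 is an eigenvalue of K and (I - K) is not invertible. The finite-dimensional Fredholm alternative says: either (I - K) is invertible, or ker(I - K) ≠ {0} and then range(I - K) = ker((I - K)^*)^⊥, with dim ker(I - K) = dim ker((I - K)^*). We are in the second case, so we need both kernels. Kernel of I - K: (I - K) u = u - u (v·u) = u - u = 0, so ker(I - K) = span{u} = span{(1, -3, 3, -1)} (it is exactly 1-dimensional because rank(I - K) = 3). Kernel of the adjoint: K is real, so (I - K)^* = I - K^T = I - v u^T, and (I - v u^T) v = v - v (u·v) = 0; hence ker((I - K)^*) = span{v} = span{(1, -2, -1, 3)}. Therefore (I - K) x = y is solvable iff <y, v> = 0, i.e. iff y_1 - 2y_2 - y_3 + 3y_4 = 0. When this holds, K y = u (v·y) = 0, so (I - K) y = y and x = y is a particular solution; the full solution set is the line x = y + c·u = y + c·(1, -3, 3, -1), c ∈ C.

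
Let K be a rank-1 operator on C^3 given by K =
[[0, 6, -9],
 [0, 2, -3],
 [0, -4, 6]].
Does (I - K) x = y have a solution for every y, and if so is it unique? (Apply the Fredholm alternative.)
(I - K) is invertible (det(I - K) = -7 ≠ 0), so for every y in C^3 the equation (I - K) x = y has a unique solution.

K has rank 1, so it is an outer product K = u v^T: every row of K is a multiple of one row vector. Reading off the entries, u = (3, 1, -2) and v = (0, 2, -3) (row i of K equals u_i·v^T). A rank-one matrix u v^T satisfies K u = u (v·u) and kills the (2)-dimensional subspace v^⊥, so its characteristic polynomial is lambda^2 (lambda - v·u) with v·u = tr K = 8. Hence the eigenvalues of I - K are 1 (multiplicity 2) and 1 - (8) = -7, so det(I - K) = -7. (Direct check: I - K =
[[1, -6, 9],
 [0, -1, 3],
 [0, 4, -5]]
has determinant -7.) The finite-dimensional Fredholm alternative says: either (I - K) is invertible, or ker(I - K) ≠ {0} and then range(I - K) = ker((I - K)^*)^⊥, with dim ker(I - K) = dim ker((I - K)^*). Since det(I - K) ≠ 0, 1 is not an eigenvalue of K and ker(I - K) = {0}, so we are in the first case: for every y there is a unique x = (I - K)^(-1) y. Explicitly, by the Sherman–Morrison formula, (I - u v^T)^(-1) = I + u v^T/(1 - v·u), i.e. (I - K)^(-1) = I + K/(-7).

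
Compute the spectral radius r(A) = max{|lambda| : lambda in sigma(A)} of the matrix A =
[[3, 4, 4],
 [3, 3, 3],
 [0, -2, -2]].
r(A) = (4 + sqrt(52))/2 ≈ 5.6056

The eigenvalues of A are the roots of its characteristic polynomial. With M = A (coefficients from the trace, the sum of principal 2x2 minors, and det A):
  p(λ) = det(λ I - M) = λ^3 - 4λ^2 - 9λ.
The constant term is 0, so λ = 0 is a root. Dividing out λ leaves p(λ) = λ(λ^2 - 4λ - 9). For λ^2 - 4λ - 9 the discriminant is 52. It is nonnegative but not a perfect square, so the roots are real and irrational: λ = (4 ± sqrt(52))/2 ≈ 5.6056, -1.6056.
Thus the eigenvalues (to 4 decimals) are 5.6056 (modulus 5.6056); -1.6056 (modulus 1.6056); 0 (modulus 0). The spectral radius is the largest modulus: r(A) = (4 + sqrt(52))/2 ≈ 5.6056. (Cross-check: r(A) ≤ ||A||_2 ≈ 8.591; equality holds whenever A is normal, though it can also hold for some non-normal A.)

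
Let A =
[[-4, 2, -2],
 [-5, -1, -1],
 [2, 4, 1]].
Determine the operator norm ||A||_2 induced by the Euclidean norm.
||A||_2 ≈ 7.1383 (= sqrt(largest eigenvalue of A^T A))

||A||_2 = sigma_max(A) = sqrt(lambda_max(A^T A)). Form the symmetric matrix M = A^T A =
[[45, 5, 15],
 [5, 21, 1],
 [15, 1, 6]].
Its characteristic polynomial (trace, sum of principal 2x2 minors, determinant of M give the coefficients) is
  p(λ) = det(λ I - M) = λ^3 - 72λ^2 + 1090λ - 900.
No integer candidate from the rational root theorem (±divisors of 900) is a root, so the roots are irrational. The cubic discriminant is Δ = 884807600 > 0, so there are three distinct real roots. p(0) = -900 and p(1) = 119 have opposite signs, so a root lies in (0, 1); Newton's method refines it to λ ≈ 0.8757. p(20) = 100 and p(21) = -501 have opposite signs, so a root lies in (20, 21); Newton's method refines it to λ ≈ 20.1689. p(50) = -1400 and p(51) = 69 have opposite signs, so a root lies in (50, 51); Newton's method refines it to λ ≈ 50.9554. Check (Vieta): the three roots sum to 72, matching tr M = 72.
So the eigenvalues of A^T A are ≈ 0.8757, 20.1689, 50.9554 (all ≥ 0, as they must be for A^T A). The largest is λ_max ≈ 50.9554, hence ||A||_2 = sqrt(λ_max) ≈ 7.1383.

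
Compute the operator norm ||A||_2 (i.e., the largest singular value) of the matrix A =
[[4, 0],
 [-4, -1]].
||A||_2 = sqrt((33 + sqrt(1025))/2) ≈ 5.7016 (= sqrt(largest eigenvalue of A^T A))

||A||_2 = sigma_max(A) = sqrt(lambda_max(A^T A)). Form the symmetric matrix M = A^T A =
[[32, 4],
 [4, 1]].
Its characteristic polynomial (trace, determinant of M give the coefficients) is
  p(λ) = det(λ I - M) = λ^2 - 33λ + 16.
For λ^2 - 33λ + 16 the discriminant is 1025. It is nonnegative but not a perfect square, so the roots are real and irrational: λ = (33 ± sqrt(1025))/2 ≈ 32.5078, 0.4922.
So the eigenvalues of A^T A are ≈ 0.4922, 32.5078 (all ≥ 0, as they must be for A^T A). The largest is λ_max = (33 + sqrt(1025))/2 ≈ 32.5078, hence ||A||_2 = sqrt(λ_max) = sqrt((33 + sqrt(1025))/2) ≈ 5.7016.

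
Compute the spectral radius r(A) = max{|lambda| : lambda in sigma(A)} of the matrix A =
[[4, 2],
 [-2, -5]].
r(A) = (1 + sqrt(65))/2 ≈ 4.5311

The eigenvalues of A are the roots of its characteristic polynomial. With M = A (coefficients from the trace and determinant):
  p(λ) = det(λ I - M) = λ^2 + λ - 16.
For λ^2 + λ - 16 the discriminant is 65. It is nonnegative but not a perfect square, so the roots are real and irrational: λ = (-1 ± sqrt(65))/2 ≈ 3.5311, -4.5311.
Thus the eigenvalues (to 4 decimals) are 3.5311 (modulus 3.5311); -4.5311 (modulus 4.5311). The spectral radius is the largest modulus: r(A) = (1 + sqrt(65))/2 ≈ 4.5311. (Cross-check: r(A) ≤ ||A||_2 ≈ 6.5616; equality holds whenever A is normal, though it can also hold for some non-normal A.)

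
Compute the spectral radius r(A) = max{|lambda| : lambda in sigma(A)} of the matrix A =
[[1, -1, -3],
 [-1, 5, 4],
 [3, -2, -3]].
r(A) ≈ 3.802

The eigenvalues of A are the roots of its characteristic polynomial. With M = A (coefficients from the trace, the sum of principal 2x2 minors, and det A):
  p(λ) = det(λ I - M) = λ^3 - 3λ^2 + 3λ - 23.
No integer candidate from the rational root theorem (±divisors of 23) is a root, so the roots are irrational. The cubic discriminant is Δ = -13068 < 0, so there is one real root and a complex-conjugate pair. p(3) = -14 and p(4) = 5 have opposite signs, so a root lies in (3, 4); Newton's method refines it to λ ≈ 3.802. Dividing out (λ - (3.802)) leaves approximately λ^2 + 0.802λ + 6.0494. For λ^2 + 0.802λ + 6.0494 the discriminant is -23.5543. It is negative, so the remaining roots are the complex-conjugate pair λ ≈ -0.401 ± 2.4266i. Their product equals the constant term, so |λ|^2 ≈ 6.0494 and |λ| ≈ 2.4595.
Thus the eigenvalues (to 4 decimals) are 3.802 (modulus 3.802); -0.401 ± 2.4266i (modulus 2.4595). The spectral radius is the largest modulus: r(A) ≈ 3.802. (Cross-check: r(A) ≤ ||A||_2 ≈ 8.247; equality holds whenever A is normal, though it can also hold for some non-normal A.)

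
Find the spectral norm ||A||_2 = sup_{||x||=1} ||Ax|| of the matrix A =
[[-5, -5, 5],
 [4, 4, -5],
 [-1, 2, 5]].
||A||_2 ≈ 11.8006 (= sqrt(largest eigenvalue of A^T A))

||A||_2 = sigma_max(A) = sqrt(lambda_max(A^T A)). Form the symmetric matrix M = A^T A =
[[42, 39, -50],
 [39, 45, -35],
 [-50, -35, 75]].
Its characteristic polynomial (trace, sum of principal 2x2 minors, determinant of M give the coefficients) is
  p(λ) = det(λ I - M) = λ^3 - 162λ^2 + 3169λ - 225.
No integer candidate from the rational root theorem (±divisors of 225) is a root, so the roots are irrational. The cubic discriminant is Δ = 134508906473 > 0, so there are three distinct real roots. p(0) = -225 and p(1) = 2783 have opposite signs, so a root lies in (0, 1); Newton's method refines it to λ ≈ 0.0713. p(22) = 1733 and p(23) = -869 have opposite signs, so a root lies in (22, 23); Newton's method refines it to λ ≈ 22.674. p(139) = -4117 and p(140) = 12235 have opposite signs, so a root lies in (139, 140); Newton's method refines it to λ ≈ 139.2547. Check (Vieta): the three roots sum to 162, matching tr M = 162.
So the eigenvalues of A^T A are ≈ 0.0713, 22.674, 139.2547 (all ≥ 0, as they must be for A^T A). The largest is λ_max ≈ 139.2547, hence ||A||_2 = sqrt(λ_max) ≈ 11.8006.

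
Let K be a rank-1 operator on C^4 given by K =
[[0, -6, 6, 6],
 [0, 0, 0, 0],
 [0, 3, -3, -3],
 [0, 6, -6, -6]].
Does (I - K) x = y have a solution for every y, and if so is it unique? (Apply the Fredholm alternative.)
(I - K) is invertible (det(I - K) = 10 ≠ 0), so for every y in C^4 the equation (I - K) x = y has a unique solution.

K has rank 1, so it is an outer product K = u v^T: every row of K is a multiple of one row vector. Reading off the entries, u = (2, 0, -1, -2) and v = (0, -3, 3, 3) (row i of K equals u_i·v^T). A rank-one matrix u v^T satisfies K u = u (v·u) and kills the (3)-dimensional subspace v^⊥, so its characteristic polynomial is lambda^3 (lambda - v·u) with v·u = tr K = -9. Hence the eigenvalues of I - K are 1 (multiplicity 3) and 1 - (-9) = 10, so det(I - K) = 10. (Direct check: I - K =
[[1, 6, -6, -6],
 [0, 1, 0, 0],
 [0, -3, 4, 3],
 [0, -6, 6, 7]]
has determinant 10.) The finite-dimensional Fredholm alternative says: either (I - K) is invertible, or ker(I - K) ≠ {0} and then range(I - K) = ker((I - K)^*)^⊥, with dim ker(I - K) = dim ker((I - K)^*). Since det(I - K) ≠ 0, 1 is not an eigenvalue of K and ker(I - K) = {0}, so we are in the first case: for every y there is a unique x = (I - K)^(-1) y. Explicitly, by the Sherman–Morrison formula, (I - u v^T)^(-1) = I + u v^T/(1 - v·u), i.e. (I - K)^(-1) = I + K/(10).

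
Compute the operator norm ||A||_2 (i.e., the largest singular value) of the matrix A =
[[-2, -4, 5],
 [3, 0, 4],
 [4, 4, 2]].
||A||_2 ≈ 7.4315 (= sqrt(largest eigenvalue of A^T A))

||A||_2 = sigma_max(A) = sqrt(lambda_max(A^T A)). Form the symmetric matrix M = A^T A =
[[29, 24, 10],
 [24, 32, -12],
 [10, -12, 45]].
Its characteristic polynomial (trace, sum of principal 2x2 minors, determinant of M give the coefficients) is
  p(λ) = det(λ I - M) = λ^3 - 106λ^2 + 2853λ - 2704.
No integer candidate from the rational root theorem (±divisors of 2704) is a root, so the roots are irrational. The cubic discriminant is Δ = 207275024 > 0, so there are three distinct real roots. p(0) = -2704 and p(1) = 44 have opposite signs, so a root lies in (0, 1); Newton's method refines it to λ ≈ 0.9834. p(49) = 236 and p(50) = -54 have opposite signs, so a root lies in (49, 50); Newton's method refines it to λ ≈ 49.7893. p(55) = -64 and p(56) = 264 have opposite signs, so a root lies in (55, 56); Newton's method refines it to λ ≈ 55.2274. Check (Vieta): the three roots sum to 106, matching tr M = 106.
So the eigenvalues of A^T A are ≈ 0.9834, 49.7893, 55.2274 (all ≥ 0, as they must be for A^T A). The largest is λ_max ≈ 55.2274, hence ||A||_2 = sqrt(λ_max) ≈ 7.4315.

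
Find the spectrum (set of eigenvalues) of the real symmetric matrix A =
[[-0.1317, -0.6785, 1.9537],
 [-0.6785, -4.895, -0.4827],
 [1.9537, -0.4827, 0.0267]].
sigma(A) ≈ {-5, -2, 2}

A is real symmetric, so its spectrum consists of real eigenvalues. Expanding the characteristic polynomial of the displayed matrix gives
  det(λ I - A) = p(λ) = λ^3 + (5)λ^2 + (-4)λ + (-20).
Solving p(λ) = 0 yields eigenvalues ≈ -5, -2, 2. (A is shown rounded to 4 decimals, so these recover the underlying integer eigenvalues to within that precision.)
Verification: the trace of A = -5 equals the sum of eigenvalues -5, and det(A) ≈ 19.9993 matches the eigenvalue product 20.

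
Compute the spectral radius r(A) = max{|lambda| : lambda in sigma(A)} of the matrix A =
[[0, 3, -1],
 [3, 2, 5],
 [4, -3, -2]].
r(A) ≈ 4.7984

The eigenvalues of A are the roots of its characteristic polynomial. With M = A (coefficients from the trace, the sum of principal 2x2 minors, and det A):
  p(λ) = det(λ I - M) = λ^3 + 6λ - 95.
No integer candidate from the rational root theorem (±divisors of 95) is a root, so the roots are irrational. The cubic discriminant is Δ = -244539 < 0, so there is one real root and a complex-conjugate pair. p(4) = -7 and p(5) = 60 have opposite signs, so a root lies in (4, 5); Newton's method refines it to λ ≈ 4.1261. Dividing out (λ - (4.1261)) leaves approximately λ^2 + 4.1261λ + 23.0244. For λ^2 + 4.1261λ + 23.0244 the discriminant is -75.0731. It is negative, so the remaining roots are the complex-conjugate pair λ ≈ -2.063 ± 4.3322i. Their product equals the constant term, so |λ|^2 ≈ 23.0244 and |λ| ≈ 4.7984.
Thus the eigenvalues (to 4 decimals) are 4.1261 (modulus 4.1261); -2.063 ± 4.3322i (modulus 4.7984). The spectral radius is the largest modulus: r(A) ≈ 4.7984. (Cross-check: r(A) ≤ ||A||_2 ≈ 6.3211; equality holds whenever A is normal, though it can also hold for some non-normal A.)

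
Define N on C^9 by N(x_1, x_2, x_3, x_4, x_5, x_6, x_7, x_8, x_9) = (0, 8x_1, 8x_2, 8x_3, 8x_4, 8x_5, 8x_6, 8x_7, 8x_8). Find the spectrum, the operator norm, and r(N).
sigma(N) = {0}; ||N|| = 8; r(N) = 0. (N is nilpotent with N^9 = 0.)

On C^9, N is a strictly lower-triangular matrix with 8 on the subdiagonal and zeros elsewhere, so its characteristic polynomial is lambda^9 and every eigenvalue is 0: sigma(N) = {0}. For the operator norm, N e_i = 8e_{i+1} for i = 1, ..., 8 and N e_9 = 0, so the singular values of N are 8 (with multiplicity 8) and 0; hence ||N|| = 8. The spectral radius r(N) = max|lambda| = 0. Note ||N|| > r(N) — characteristic of non-normal nilpotent operators. Indeed N^9 = 0.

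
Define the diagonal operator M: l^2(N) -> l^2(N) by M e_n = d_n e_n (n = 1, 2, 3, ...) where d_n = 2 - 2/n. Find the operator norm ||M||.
||M|| = 2

For a diagonal operator on l^2 with entries d_n, ||M|| = sup_n |d_n|. Here d_1 = 0, d_2 = 1, ..., and d_n = 2 - 2/n increases monotonically toward 2. All terms lie in [0, 2), so |d_n| = d_n and the supremum is the limit 2, which is not attained by any individual d_n. Hence ||M|| = 2.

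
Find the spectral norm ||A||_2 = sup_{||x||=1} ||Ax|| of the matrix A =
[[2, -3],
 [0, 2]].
||A||_2 = 4 (= sqrt(largest eigenvalue of A^T A))

||A||_2 = sigma_max(A) = sqrt(lambda_max(A^T A)). Form the symmetric matrix M = A^T A =
[[4, -6],
 [-6, 13]].
Its characteristic polynomial (trace, determinant of M give the coefficients) is
  p(λ) = det(λ I - M) = λ^2 - 17λ + 16.
For λ^2 - 17λ + 16 the discriminant is 225. It is a perfect square (15^2), so the roots are rational: λ = (17 ± 15)/2 = 16, 1.
So the eigenvalues of A^T A are ≈ 1, 16 (all ≥ 0, as they must be for A^T A). The largest is λ_max = 16, hence ||A||_2 = sqrt(λ_max) = 4.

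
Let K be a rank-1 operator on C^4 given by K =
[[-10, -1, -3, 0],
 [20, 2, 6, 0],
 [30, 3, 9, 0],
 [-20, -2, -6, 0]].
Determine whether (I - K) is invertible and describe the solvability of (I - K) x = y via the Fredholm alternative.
(I - K) is singular (det(I - K) = 0, i.e. 1 ∈ sigma(K)). (I - K) x = y is solvable iff y ⊥ ker((I - K)^*) = span{(-10, -1, -3, 0)}, i.e. iff -10y_1 - y_2 - 3y_3 = 0. When solvable, the solutions are x = y + c·(1, -2, -3, 2), c arbitrary (ker(I - K) = span{(1, -2, -3, 2)}, dimension 1).

K has rank 1, so it is an outer product K = u v^T: every row of K is a multiple of one row vector. Reading off the entries, u = (1, -2, -3, 2) and v = (-10, -1, -3, 0) (row i of K equals u_i·v^T). A rank-one matrix u v^T satisfies K u = u (v·u) and kills the (3)-dimensional subspace v^⊥, so its characteristic polynomial is lambda^3 (lambda - v·u) with v·u = tr K = 1. Hence the eigenvalues of I - K are 1 (multiplicity 3) and 1 - (1) = 0, so det(I - K) = 0. (Direct check: I - K =
[[11, 1, 3, 0],
 [-20, -1, -6, 0],
 [-30, -3, -8, 0],
 [20, 2, 6, 1]]
has determinant 0.) So 1 is an eigenvalue of K and (I - K) is not invertible. The finite-dimensional Fredholm alternative says: either (I - K) is invertible, or ker(I - K) ≠ {0} and then range(I - K) = ker((I - K)^*)^⊥, with dim ker(I - K) = dim ker((I - K)^*). We are in the second case, so we need both kernels. Kernel of I - K: (I - K) u = u - u (v·u) = u - u = 0, so ker(I - K) = span{u} = span{(1, -2, -3, 2)} (it is exactly 1-dimensional because rank(I - K) = 3). Kernel of the adjoint: K is real, so (I - K)^* = I - K^T = I - v u^T, and (I - v u^T) v = v - v (u·v) = 0; hence ker((I - K)^*) = span{v} = span{(-10, -1, -3, 0)}. Therefore (I - K) x = y is solvable iff <y, v> = 0, i.e. iff -10y_1 - y_2 - 3y_3 = 0. When this holds, K y = u (v·y) = 0, so (I - K) y = y and x = y is a particular solution; the full solution set is the line x = y + c·u = y + c·(1, -2, -3, 2), c ∈ C.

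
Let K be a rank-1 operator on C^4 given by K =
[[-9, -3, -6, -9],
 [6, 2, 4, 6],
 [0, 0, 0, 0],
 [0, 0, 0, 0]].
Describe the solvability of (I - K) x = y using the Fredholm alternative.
(I - K) is invertible (det(I - K) = 8 ≠ 0), so for every y in C^4 the equation (I - K) x = y has a unique solution.

K has rank 1, so it is an outer product K = u v^T: every row of K is a multiple of one row vector. Reading off the entries, u = (-3, 2, 0, 0) and v = (3, 1, 2, 3) (row i of K equals u_i·v^T). A rank-one matrix u v^T satisfies K u = u (v·u) and kills the (3)-dimensional subspace v^⊥, so its characteristic polynomial is lambda^3 (lambda - v·u) with v·u = tr K = -7. Hence the eigenvalues of I - K are 1 (multiplicity 3) and 1 - (-7) = 8, so det(I - K) = 8. (Direct check: I - K =
[[10, 3, 6, 9],
 [-6, -1, -4, -6],
 [0, 0, 1, 0],
 [0, 0, 0, 1]]
has determinant 8.) The finite-dimensional Fredholm alternative says: either (I - K) is invertible, or ker(I - K) ≠ {0} and then range(I - K) = ker((I - K)^*)^⊥, with dim ker(I - K) = dim ker((I - K)^*). Since det(I - K) ≠ 0, 1 is not an eigenvalue of K and ker(I - K) = {0}, so we are in the first case: for every y there is a unique x = (I - K)^(-1) y. Explicitly, by the Sherman–Morrison formula, (I - u v^T)^(-1) = I + u v^T/(1 - v·u), i.e. (I - K)^(-1) = I + K/(8).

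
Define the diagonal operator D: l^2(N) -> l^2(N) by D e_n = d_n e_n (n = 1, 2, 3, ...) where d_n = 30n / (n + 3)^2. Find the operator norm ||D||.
||D|| = 5/2 (attained at n = 3)

For D diagonal, ||D|| = sup_n |d_n|. Treat f(x) = 30x / (x + 3)^2 for real x > 0. By the quotient rule, f'(x) = 30(3 - x)/(x + 3)^3, which is positive for x < 3 and negative for x > 3. So f has a unique maximum at x = 3, and since 3 is a positive integer, the supremum over n ≥ 1 is attained at n = 3: d_3 = 30·3/(3 + 3)^2 = 30·3/36 = 5/2. Hence ||D|| = 5/2.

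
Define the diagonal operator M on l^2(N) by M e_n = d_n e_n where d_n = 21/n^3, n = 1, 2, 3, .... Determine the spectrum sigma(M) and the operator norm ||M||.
sigma(M) = {21/n^3 : n ≥ 1} ∪ {0}; ||M|| = 21

A bounded diagonal operator on l^2 with diagonal entries d_n has spectrum equal to the closure of {d_n : n ≥ 1}: every d_n is an eigenvalue (with eigenvector e_n), so {d_n} ⊂ sigma(M); the spectrum is closed, so its closure is too; and for lambda not in the closure, (M - lambda I) has bounded inverse (the diagonal entries 1/(d_n - lambda) are bounded). For our sequence d_n = 21/n^3, n = 1, 2, 3, ...:
  - {d_n} = {21/n^3 : n ≥ 1}; the only limit point is 0
  - closure = {21/n^3 : n ≥ 1} ∪ {0}
For the norm: a diagonal operator has ||M|| = sup_n |d_n|. Here d_n = 21/n^3 is positive and decreasing, so sup_n |d_n| = d_1 = 21. So ||M|| = 21.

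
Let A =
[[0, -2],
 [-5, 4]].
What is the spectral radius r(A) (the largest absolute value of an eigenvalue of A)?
r(A) = (4 + sqrt(56))/2 ≈ 5.7417

The eigenvalues of A are the roots of its characteristic polynomial. With M = A (coefficients from the trace and determinant):
  p(λ) = det(λ I - M) = λ^2 - 4λ - 10.
For λ^2 - 4λ - 10 the discriminant is 56. It is nonnegative but not a perfect square, so the roots are real and irrational: λ = (4 ± sqrt(56))/2 ≈ 5.7417, -1.7417.
Thus the eigenvalues (to 4 decimals) are 5.7417 (modulus 5.7417); -1.7417 (modulus 1.7417). The spectral radius is the largest modulus: r(A) = (4 + sqrt(56))/2 ≈ 5.7417. (Cross-check: r(A) ≤ ||A||_2 ≈ 6.5311; equality holds whenever A is normal, though it can also hold for some non-normal A.)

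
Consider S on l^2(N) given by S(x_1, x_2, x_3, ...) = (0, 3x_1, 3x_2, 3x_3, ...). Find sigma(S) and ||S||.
sigma(S) = closed disk {z in C : |z| ≤ 3}; ||S|| = 3

Note S = 3·U where U is the unit right shift (U x)_k = x_{k-1} (with x_0 := 0); so ||S|| = 3||U|| and sigma(S) = 3·sigma(U). ||S x||^2 = sum_{k≥1} |3x_k|^2 = 9||x||^2, so ||S|| = 3 and sigma(S) ⊂ {|z| ≤ 3}. For any |lambda| < 3, the equation (S - lambda I) x = 0 forces x_1 = 0, then 3x_k = lambda x_{k+1} ⇒ x = 0, so S has no eigenvalues. But (S - lambda I) is not surjective for |lambda| < 3: solving (S - lambda I) x = e_1 would require x_n proportional to (lambda/3)^(-n), which is not in l^2. So every |lambda| < 3 lies in the residual spectrum. The boundary |lambda| = 3 is in the approximate point spectrum (the spectrum is closed). Hence sigma(S) is the closed disk of radius 3.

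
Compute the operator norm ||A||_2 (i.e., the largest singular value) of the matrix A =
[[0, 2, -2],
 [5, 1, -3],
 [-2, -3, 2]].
||A||_2 ≈ 7.1066 (= sqrt(largest eigenvalue of A^T A))

||A||_2 = sigma_max(A) = sqrt(lambda_max(A^T A)). Form the symmetric matrix M = A^T A =
[[29, 11, -19],
 [11, 14, -13],
 [-19, -13, 17]].
Its characteristic polynomial (trace, sum of principal 2x2 minors, determinant of M give the coefficients) is
  p(λ) = det(λ I - M) = λ^3 - 60λ^2 + 486λ - 324.
No integer candidate from the rational root theorem (±divisors of 324) is a root, so the roots are irrational. The cubic discriminant is Δ = 278431344 > 0, so there are three distinct real roots. p(0) = -324 and p(1) = 103 have opposite signs, so a root lies in (0, 1); Newton's method refines it to λ ≈ 0.732. p(8) = 236 and p(9) = -81 have opposite signs, so a root lies in (8, 9); Newton's method refines it to λ ≈ 8.764. p(50) = -1024 and p(51) = 1053 have opposite signs, so a root lies in (50, 51); Newton's method refines it to λ ≈ 50.504. Check (Vieta): the three roots sum to 60, matching tr M = 60.
So the eigenvalues of A^T A are ≈ 0.732, 8.764, 50.504 (all ≥ 0, as they must be for A^T A). The largest is λ_max ≈ 50.504, hence ||A||_2 = sqrt(λ_max) ≈ 7.1066.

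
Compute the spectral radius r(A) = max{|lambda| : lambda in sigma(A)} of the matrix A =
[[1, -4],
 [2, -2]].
r(A) = sqrt(6) ≈ 2.4495

The eigenvalues of A are the roots of its characteristic polynomial. With M = A (coefficients from the trace and determinant):
  p(λ) = det(λ I - M) = λ^2 + λ + 6.
For λ^2 + λ + 6 the discriminant is -23. It is negative, so the roots are the complex-conjugate pair λ = -1/2 ± (sqrt(23)/2) i ≈ -0.5 ± 2.3979i. For a conjugate pair the product of the roots equals the constant term, so |λ|^2 = 6 and |λ| = sqrt(6) ≈ 2.4495.
Thus the eigenvalues (to 4 decimals) are -0.5 ± 2.3979i (modulus 2.4495). The spectral radius is the largest modulus: r(A) = sqrt(6) ≈ 2.4495. (Cross-check: r(A) ≤ ||A||_2 ≈ 4.8442; equality holds whenever A is normal, though it can also hold for some non-normal A.)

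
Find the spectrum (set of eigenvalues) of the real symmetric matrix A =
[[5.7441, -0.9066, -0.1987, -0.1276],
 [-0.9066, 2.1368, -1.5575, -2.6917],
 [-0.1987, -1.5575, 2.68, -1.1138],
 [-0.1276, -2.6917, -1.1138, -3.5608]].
sigma(A) ≈ {-5, 2, 4, 6}

A is real symmetric, so its spectrum consists of real eigenvalues. Expanding the characteristic polynomial of the displayed matrix gives
  det(λ I - A) = p(λ) = λ^4 + (-7)λ^3 + (-16)λ^2 + (172.003)λ + (-240.0076).
Solving p(λ) = 0 yields eigenvalues ≈ -5, 2, 4, 6. (A is shown rounded to 4 decimals, so these recover the underlying integer eigenvalues to within that precision.)
Verification: the trace of A = 7 equals the sum of eigenvalues 7, and det(A) ≈ -240.0076 matches the eigenvalue product -240.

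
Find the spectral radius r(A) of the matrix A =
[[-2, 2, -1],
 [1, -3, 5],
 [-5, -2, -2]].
r(A) ≈ 5.5563

The eigenvalues of A are the roots of its characteristic polynomial. With M = A (coefficients from the trace, the sum of principal 2x2 minors, and det A):
  p(λ) = det(λ I - M) = λ^3 + 7λ^2 + 19λ + 61.
No integer candidate from the rational root theorem (±divisors of 61) is a root, so the roots are irrational. The cubic discriminant is Δ = -47872 < 0, so there is one real root and a complex-conjugate pair. p(-6) = -17 and p(-5) = 16 have opposite signs, so a root lies in (-6, -5); Newton's method refines it to λ ≈ -5.5563. Dividing out (λ - (-5.5563)) leaves approximately λ^2 + 1.4437λ + 10.9785. For λ^2 + 1.4437λ + 10.9785 the discriminant is -41.8297. It is negative, so the remaining roots are the complex-conjugate pair λ ≈ -0.7218 ± 3.2338i. Their product equals the constant term, so |λ|^2 ≈ 10.9785 and |λ| ≈ 3.3134.
Thus the eigenvalues (to 4 decimals) are -5.5563 (modulus 5.5563); -0.7218 ± 3.2338i (modulus 3.3134). The spectral radius is the largest modulus: r(A) ≈ 5.5563. (Cross-check: r(A) ≤ ||A||_2 ≈ 6.9838; equality holds whenever A is normal, though it can also hold for some non-normal A.)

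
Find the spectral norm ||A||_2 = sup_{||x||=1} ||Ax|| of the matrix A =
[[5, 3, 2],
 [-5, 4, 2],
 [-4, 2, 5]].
||A||_2 ≈ 9.2093 (= sqrt(largest eigenvalue of A^T A))

||A||_2 = sigma_max(A) = sqrt(lambda_max(A^T A)). Form the symmetric matrix M = A^T A =
[[66, -13, -20],
 [-13, 29, 24],
 [-20, 24, 33]].
Its characteristic polynomial (trace, sum of principal 2x2 minors, determinant of M give the coefficients) is
  p(λ) = det(λ I - M) = λ^3 - 128λ^2 + 3904λ - 20449.
No integer candidate from the rational root theorem (±divisors of 20449) is a root, so the roots are irrational. The cubic discriminant is Δ = 12811238053 > 0, so there are three distinct real roots. p(6) = -1417 and p(7) = 950 have opposite signs, so a root lies in (6, 7); Newton's method refines it to λ ≈ 6.5875. p(36) = 863 and p(37) = -580 have opposite signs, so a root lies in (36, 37); Newton's method refines it to λ ≈ 36.6011. p(84) = -2977 and p(85) = 716 have opposite signs, so a root lies in (84, 85); Newton's method refines it to λ ≈ 84.8113. Check (Vieta): the three roots sum to 128, matching tr M = 128.
So the eigenvalues of A^T A are ≈ 6.5875, 36.6011, 84.8113 (all ≥ 0, as they must be for A^T A). The largest is λ_max ≈ 84.8113, hence ||A||_2 = sqrt(λ_max) ≈ 9.2093.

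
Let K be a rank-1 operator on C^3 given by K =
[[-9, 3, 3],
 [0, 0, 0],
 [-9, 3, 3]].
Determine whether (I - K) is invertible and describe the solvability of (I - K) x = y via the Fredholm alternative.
(I - K) is invertible (det(I - K) = 7 ≠ 0), so for every y in C^3 the equation (I - K) x = y has a unique solution.

K has rank 1, so it is an outer product K = u v^T: every row of K is a multiple of one row vector. Reading off the entries, u = (-3, 0, -3) and v = (3, -1, -1) (row i of K equals u_i·v^T). A rank-one matrix u v^T satisfies K u = u (v·u) and kills the (2)-dimensional subspace v^⊥, so its characteristic polynomial is lambda^2 (lambda - v·u) with v·u = tr K = -6. Hence the eigenvalues of I - K are 1 (multiplicity 2) and 1 - (-6) = 7, so det(I - K) = 7. (Direct check: I - K =
[[10, -3, -3],
 [0, 1, 0],
 [9, -3, -2]]
has determinant 7.) The finite-dimensional Fredholm alternative says: either (I - K) is invertible, or ker(I - K) ≠ {0} and then range(I - K) = ker((I - K)^*)^⊥, with dim ker(I - K) = dim ker((I - K)^*). Since det(I - K) ≠ 0, 1 is not an eigenvalue of K and ker(I - K) = {0}, so we are in the first case: for every y there is a unique x = (I - K)^(-1) y. Explicitly, by the Sherman–Morrison formula, (I - u v^T)^(-1) = I + u v^T/(1 - v·u), i.e. (I - K)^(-1) = I + K/(7).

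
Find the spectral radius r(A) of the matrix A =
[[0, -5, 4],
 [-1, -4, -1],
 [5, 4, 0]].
r(A) ≈ 4.6453

The eigenvalues of A are the roots of its characteristic polynomial. With M = A (coefficients from the trace, the sum of principal 2x2 minors, and det A):
  p(λ) = det(λ I - M) = λ^3 + 4λ^2 - 21λ - 89.
No integer candidate from the rational root theorem (±divisors of 89) is a root, so the roots are irrational. The cubic discriminant is Δ = -12415 < 0, so there is one real root and a complex-conjugate pair. p(4) = -45 and p(5) = 31 have opposite signs, so a root lies in (4, 5); Newton's method refines it to λ ≈ 4.6453. Dividing out (λ - (4.6453)) leaves approximately λ^2 + 8.6453λ + 19.1594. For λ^2 + 8.6453λ + 19.1594 the discriminant is -1.8971. It is negative, so the remaining roots are the complex-conjugate pair λ ≈ -4.3226 ± 0.6887i. Their product equals the constant term, so |λ|^2 ≈ 19.1594 and |λ| ≈ 4.3771.
Thus the eigenvalues (to 4 decimals) are 4.6453 (modulus 4.6453); -4.3226 ± 0.6887i (modulus 4.3771). The spectral radius is the largest modulus: r(A) ≈ 4.6453. (Cross-check: r(A) ≤ ||A||_2 ≈ 8.5678; equality holds whenever A is normal, though it can also hold for some non-normal A.)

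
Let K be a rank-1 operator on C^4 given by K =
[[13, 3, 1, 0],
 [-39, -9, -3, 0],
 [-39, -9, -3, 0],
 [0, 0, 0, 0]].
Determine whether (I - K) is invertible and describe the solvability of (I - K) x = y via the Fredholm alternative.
(I - K) is singular (det(I - K) = 0, i.e. 1 ∈ sigma(K)). (I - K) x = y is solvable iff y ⊥ ker((I - K)^*) = span{(13, 3, 1, 0)}, i.e. iff 13y_1 + 3y_2 + y_3 = 0. When solvable, the solutions are x = y + c·(1, -3, -3, 0), c arbitrary (ker(I - K) = span{(1, -3, -3, 0)}, dimension 1).

K has rank 1, so it is an outer product K = u v^T: every row of K is a multiple of one row vector. Reading off the entries, u = (1, -3, -3, 0) and v = (13, 3, 1, 0) (row i of K equals u_i·v^T). A rank-one matrix u v^T satisfies K u = u (v·u) and kills the (3)-dimensional subspace v^⊥, so its characteristic polynomial is lambda^3 (lambda - v·u) with v·u = tr K = 1. Hence the eigenvalues of I - K are 1 (multiplicity 3) and 1 - (1) = 0, so det(I - K) = 0. (Direct check: I - K =
[[-12, -3, -1, 0],
 [39, 10, 3, 0],
 [39, 9, 4, 0],
 [0, 0, 0, 1]]
has determinant 0.) So 1 is an eigenvalue of K and (I - K) is not invertible. The finite-dimensional Fredholm alternative says: either (I - K) is invertible, or ker(I - K) ≠ {0} and then range(I - K) = ker((I - K)^*)^⊥, with dim ker(I - K) = dim ker((I - K)^*). We are in the second case, so we need both kernels. Kernel of I - K: (I - K) u = u - u (v·u) = u - u = 0, so ker(I - K) = span{u} = span{(1, -3, -3, 0)} (it is exactly 1-dimensional because rank(I - K) = 3). Kernel of the adjoint: K is real, so (I - K)^* = I - K^T = I - v u^T, and (I - v u^T) v = v - v (u·v) = 0; hence ker((I - K)^*) = span{v} = span{(13, 3, 1, 0)}. Therefore (I - K) x = y is solvable iff <y, v> = 0, i.e. iff 13y_1 + 3y_2 + y_3 = 0. When this holds, K y = u (v·y) = 0, so (I - K) y = y and x = y is a particular solution; the full solution set is the line x = y + c·u = y + c·(1, -3, -3, 0), c ∈ C.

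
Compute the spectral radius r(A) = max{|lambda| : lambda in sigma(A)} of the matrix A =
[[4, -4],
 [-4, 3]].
r(A) = (7 + sqrt(65))/2 ≈ 7.5311

The eigenvalues of A are the roots of its characteristic polynomial. With M = A (coefficients from the trace and determinant):
  p(λ) = det(λ I - M) = λ^2 - 7λ - 4.
For λ^2 - 7λ - 4 the discriminant is 65. It is nonnegative but not a perfect square, so the roots are real and irrational: λ = (7 ± sqrt(65))/2 ≈ 7.5311, -0.5311.
Thus the eigenvalues (to 4 decimals) are 7.5311 (modulus 7.5311); -0.5311 (modulus 0.5311). The spectral radius is the largest modulus: r(A) = (7 + sqrt(65))/2 ≈ 7.5311. (Cross-check: r(A) ≤ ||A||_2 ≈ 7.5311; equality holds whenever A is normal, though it can also hold for some non-normal A.)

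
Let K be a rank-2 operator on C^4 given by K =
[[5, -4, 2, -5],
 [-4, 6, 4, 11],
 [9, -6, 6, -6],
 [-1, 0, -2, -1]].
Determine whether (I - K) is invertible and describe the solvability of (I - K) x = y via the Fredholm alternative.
(I - K) is invertible (det(I - K) = 37 ≠ 0), so for every y in C^4 the equation (I - K) x = y has a unique solution.

K has rank 2 and factors as K = U V^T = u1 v1^T + u2 v2^T with u1 = (1, 2, 3, -1), v1 = (1, 0, 2, 1), u2 = (-2, 3, -3, 0), v2 = (-2, 2, 0, 3) (multiplying out reproduces the displayed K). The nonzero eigenvalues of U V^T coincide with those of the 2 x 2 matrix G = V^T U = [[v1·u1, v1·u2], [v2·u1, v2·u2]] = [[6, -8], [-1, 10]], and by the Sylvester determinant identity det(I_4 - U V^T) = det(I_2 - V^T U) = det([[-5, 8], [1, -9]]) = (-5)(-9) - (8)(1) = 37. (Direct check: I - K =
[[-4, 4, -2, 5],
 [4, -5, -4, -11],
 [-9, 6, -5, 6],
 [1, 0, 2, 2]]
has determinant 37.) The finite-dimensional Fredholm alternative says: either (I - K) is invertible, or ker(I - K) ≠ {0} and then range(I - K) = ker((I - K)^*)^⊥, with dim ker(I - K) = dim ker((I - K)^*). Since det(I - K) ≠ 0, 1 is not an eigenvalue of K and ker(I - K) = {0}, so we are in the first case: for every y there is a unique x = (I - K)^(-1) y. (Explicitly, by the Woodbury identity, (I - U V^T)^(-1) = I + U (I_2 - G)^(-1) V^T.)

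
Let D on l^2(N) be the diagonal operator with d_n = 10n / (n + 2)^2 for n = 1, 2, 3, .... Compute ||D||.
||D|| = 5/4 (attained at n = 2)

For D diagonal, ||D|| = sup_n |d_n|. Treat f(x) = 10x / (x + 2)^2 for real x > 0. By the quotient rule, f'(x) = 10(2 - x)/(x + 2)^3, which is positive for x < 2 and negative for x > 2. So f has a unique maximum at x = 2, and since 2 is a positive integer, the supremum over n ≥ 1 is attained at n = 2: d_2 = 10·2/(2 + 2)^2 = 10·2/16 = 5/4. Hence ||D|| = 5/4.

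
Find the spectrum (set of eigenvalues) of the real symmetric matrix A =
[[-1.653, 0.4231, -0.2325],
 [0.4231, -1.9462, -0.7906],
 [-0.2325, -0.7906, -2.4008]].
sigma(A) ≈ {-3, -2, -1}

A is real symmetric, so its spectrum consists of real eigenvalues. Expanding the characteristic polynomial of the displayed matrix gives
  det(λ I - A) = p(λ) = λ^3 + (6)λ^2 + (11)λ + (6).
Solving p(λ) = 0 yields eigenvalues ≈ -3, -2, -1. (A is shown rounded to 4 decimals, so these recover the underlying integer eigenvalues to within that precision.)
Verification: the trace of A = -6 equals the sum of eigenvalues -6, and det(A) ≈ -5.9998 matches the eigenvalue product -6.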